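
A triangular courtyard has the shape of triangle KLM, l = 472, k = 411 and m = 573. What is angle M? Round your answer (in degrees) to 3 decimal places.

80.599

By the law of cosines, cos M = (k² + l² − m²) / (2·k·l) ≈ 0.16335, so ∠M ≈ 80.60°.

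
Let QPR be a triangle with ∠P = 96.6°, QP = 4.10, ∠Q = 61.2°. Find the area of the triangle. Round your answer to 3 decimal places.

19.364

The third angle is ∠R = 180° − ∠Q − ∠P = 22.20°.
Law of sines: PR = QP·sin Q/sin R ≈ 9.5089.
Law of sines: RQ = QP·sin P/sin R ≈ 10.779.
Area = ½·QP·PR·sin P ≈ 19.364.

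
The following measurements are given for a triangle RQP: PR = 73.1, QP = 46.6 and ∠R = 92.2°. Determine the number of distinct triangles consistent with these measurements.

0

PR·sin R = 73.1·sin(92.2°) ≈ 73.05.
Since ∠R is not acute, a triangle exists only if QP > PR; here QP ≤ PR, so there is no triangle.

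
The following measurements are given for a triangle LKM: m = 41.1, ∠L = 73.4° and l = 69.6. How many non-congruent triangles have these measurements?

1

m·sin L = 41.1·sin(73.4°) ≈ 39.39.
Since l ≥ m, exactly one triangle exists.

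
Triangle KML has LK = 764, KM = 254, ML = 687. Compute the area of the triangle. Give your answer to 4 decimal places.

area ≈ 86446.9959

Semiperimeter s = (687 + 764 + 254)/2 = 852.5.
Heron's formula: area = √(852.5·165.5·88.5·598.5) ≈ 86447.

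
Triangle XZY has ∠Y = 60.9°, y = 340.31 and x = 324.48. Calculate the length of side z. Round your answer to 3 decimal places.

346.025

Law of sines: sin X = x·sin Y/y ≈ 0.83313.
Since y ≥ x, only the acute value applies: ∠X ≈ 56.42°.
Then ∠Z = 180° − ∠Y − ∠X ≈ 62.68°.
Law of sines gives z = y·sin Z/sin Y ≈ 346.03.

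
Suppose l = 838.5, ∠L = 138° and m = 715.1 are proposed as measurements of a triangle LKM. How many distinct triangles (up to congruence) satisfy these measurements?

m·sin L = 715.1·sin(138°) ≈ 478.5.
Since ∠L is not acute, a triangle exists only if l > m; here l > m, so there is exactly one triangle.

1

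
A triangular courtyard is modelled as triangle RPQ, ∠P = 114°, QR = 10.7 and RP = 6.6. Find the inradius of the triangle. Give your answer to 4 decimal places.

1.5822

Law of sines: sin Q = RP·sin P/QR ≈ 0.56350.
Since QR ≥ RP, only the acute value applies: ∠Q ≈ 34.30°.
Then ∠R = 180° − ∠P − ∠Q ≈ 31.70°.
Law of sines gives PQ = QR·sin R/sin P ≈ 6.155.
Area = ½·QR·RP·sin R ≈ 18.556.
Semiperimeter s = (6.155+10.7+6.6)/2 = 11.728.
Inradius = area/s = 18.556/11.728 ≈ 1.5822.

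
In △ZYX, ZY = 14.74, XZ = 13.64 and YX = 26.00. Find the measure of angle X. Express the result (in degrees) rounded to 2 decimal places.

∠X ≈ 24.62°

By the law of cosines, cos X = (YX² + XZ² − ZY²) / (2·YX·XZ) ≈ 0.90907, so ∠X ≈ 24.62°.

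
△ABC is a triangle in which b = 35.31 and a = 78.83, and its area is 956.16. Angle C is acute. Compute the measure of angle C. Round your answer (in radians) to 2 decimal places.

From area = ½·a·b·sin C, we get sin C = 2·area/(a·b) ≈ 0.68702.
Taking the acute solution, ∠C ≈ 0.7574 rad.

∠C ≈ 0.76 rad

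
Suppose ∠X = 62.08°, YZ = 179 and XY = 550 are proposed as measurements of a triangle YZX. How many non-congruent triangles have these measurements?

XY·sin X = 550·sin(62.08°) ≈ 486.
Since YZ = 179 < 486 = XY sin X, no triangle exists.

0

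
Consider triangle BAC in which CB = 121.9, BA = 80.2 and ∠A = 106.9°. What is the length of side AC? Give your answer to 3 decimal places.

Law of sines: sin C = BA·sin A/CB ≈ 0.62950.
Since CB ≥ BA, only the acute value applies: ∠C ≈ 39.01°.
Then ∠B = 180° − ∠A − ∠C ≈ 34.09°.
Law of sines gives AC = CB·sin B/sin A ≈ 71.402.

71.402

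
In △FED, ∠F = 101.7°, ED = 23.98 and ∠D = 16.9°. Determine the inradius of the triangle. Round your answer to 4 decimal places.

r ≈ 2.8495

The third angle is ∠E = 180° − ∠D − ∠F = 61.40°.
Law of sines: DF = ED·sin E/sin F ≈ 21.501.
Law of sines: FE = ED·sin D/sin F ≈ 7.119.
Area = ½·ED·DF·sin D ≈ 74.941.
Semiperimeter s = (23.98+21.501+7.119)/2 = 26.3.
Inradius = area/s = 74.941/26.3 ≈ 2.8495.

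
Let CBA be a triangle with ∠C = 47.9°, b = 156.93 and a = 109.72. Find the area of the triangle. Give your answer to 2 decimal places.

Area = ½·b·a·sin C ≈ 6387.8.

6387.80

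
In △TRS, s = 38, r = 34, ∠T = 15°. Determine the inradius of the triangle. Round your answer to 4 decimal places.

By the law of cosines, t² = r² + s² − 2·r·s·cos T = 104.05, so t ≈ 10.2.
Area = ½·r·s·sin T ≈ 167.2.
Semiperimeter p = (10.2+34+38)/2 = 41.1.
Inradius = area/p = 167.2/41.1 ≈ 4.068.

4.0680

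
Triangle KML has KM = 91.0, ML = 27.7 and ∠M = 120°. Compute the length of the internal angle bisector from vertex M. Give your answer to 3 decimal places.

21.236

By the law of cosines, LK² = KM² + ML² − 2·KM·ML·cos M = 11569, so LK ≈ 107.56.
The bisector from M has length 2·KM·ML·cos(∠M/2)/(KM+ML) ≈ 21.236.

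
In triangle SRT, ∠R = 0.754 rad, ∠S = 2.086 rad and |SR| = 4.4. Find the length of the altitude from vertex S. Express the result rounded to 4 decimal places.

The third angle is ∠T = π − ∠S − ∠R = 0.302 rad.
Law of sines: |RT| = |SR|·sin S/sin T ≈ 12.89.
Law of sines: |TS| = |SR|·sin R/sin T ≈ 10.14.
Area = ½·|SR|·|RT|·sin R ≈ 19.413.
The altitude from S has length 2·area/|RT| ≈ 3.0121.

h_S ≈ 3.0121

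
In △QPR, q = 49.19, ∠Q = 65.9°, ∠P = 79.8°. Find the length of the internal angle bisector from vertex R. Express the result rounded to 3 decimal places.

The third angle is ∠R = 180° − ∠Q − ∠P = 34.30°.
Law of sines: p = q·sin P/sin Q ≈ 53.035.
Law of sines: r = q·sin R/sin Q ≈ 30.367.
The bisector from R has length 2·q·p·cos(∠R/2)/(q+p) ≈ 48.771.

t_R ≈ 48.771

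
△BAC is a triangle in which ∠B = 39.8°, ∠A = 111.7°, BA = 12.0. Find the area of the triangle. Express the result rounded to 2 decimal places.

area ≈ 89.74

The third angle is ∠C = 180° − ∠B − ∠A = 28.50°.
Law of sines: AC = BA·sin B/sin C ≈ 16.098.
Law of sines: CB = BA·sin A/sin C ≈ 23.367.
Area = ½·BA·AC·sin A ≈ 89.743.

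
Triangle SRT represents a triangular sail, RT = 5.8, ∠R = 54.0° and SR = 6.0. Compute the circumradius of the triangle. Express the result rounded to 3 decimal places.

By the law of cosines, TS² = SR² + RT² − 2·SR·RT·cos R = 28.73, so TS ≈ 5.3601.
Area = ½·SR·RT·sin R ≈ 14.077.
Circumradius = TS/(2 sin R) ≈ 3.3127.

3.313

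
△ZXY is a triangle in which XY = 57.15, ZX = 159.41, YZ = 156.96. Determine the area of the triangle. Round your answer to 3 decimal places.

Semiperimeter s = (57.15 + 156.96 + 159.41)/2 = 186.76.
Heron's formula: area = √(186.76·129.61·29.8·27.35) ≈ 4441.7.

4441.687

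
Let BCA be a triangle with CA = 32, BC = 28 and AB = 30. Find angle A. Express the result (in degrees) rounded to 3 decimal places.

By the law of cosines, cos A = (CA² + AB² − BC²) / (2·CA·AB) ≈ 0.59375, so ∠A ≈ 53.58°.

53.576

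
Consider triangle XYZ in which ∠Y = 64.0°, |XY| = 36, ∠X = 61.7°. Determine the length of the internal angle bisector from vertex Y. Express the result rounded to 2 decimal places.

t_Y ≈ 31.76

The third angle is ∠Z = 180° − ∠X − ∠Y = 54.30°.
Law of sines: |YZ| = |XY|·sin X/sin Z ≈ 39.032.
Law of sines: |ZX| = |XY|·sin Y/sin Z ≈ 39.844.
The bisector from Y has length 2·|XY|·|YZ|·cos(∠Y/2)/(|XY|+|YZ|) ≈ 31.763.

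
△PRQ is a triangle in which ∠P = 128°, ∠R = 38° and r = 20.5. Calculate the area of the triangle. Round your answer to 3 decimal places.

area ≈ 65.064

The third angle is ∠Q = 180° − ∠P − ∠R = 14.00°.
Law of sines: p = r·sin P/sin R ≈ 26.239.
Law of sines: q = r·sin Q/sin R ≈ 8.0554.
Area = ½·r·p·sin Q ≈ 65.064.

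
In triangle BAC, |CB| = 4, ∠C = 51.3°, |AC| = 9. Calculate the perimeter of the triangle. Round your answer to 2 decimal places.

By the law of cosines, |BA|² = |AC|² + |CB|² − 2·|AC|·|CB|·cos C = 51.983, so |BA| ≈ 7.2099.
Semiperimeter s = (9+4+7.2099)/2 = 10.105.
Perimeter = 9 + 4 + 7.2099 = 20.21.

20.21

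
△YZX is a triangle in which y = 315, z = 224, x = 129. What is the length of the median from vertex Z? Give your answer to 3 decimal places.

m_Z ≈ 213.047

Median from Z: ½√(2·x² + 2·y² − z²) ≈ 213.05.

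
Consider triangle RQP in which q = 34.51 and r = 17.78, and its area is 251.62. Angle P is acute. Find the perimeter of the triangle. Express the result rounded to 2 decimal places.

From area = ½·r·q·sin P, we get sin P = 2·area/(r·q) ≈ 0.82016.
Taking the acute solution, ∠P ≈ 55.10°.
Law of cosines then gives p ≈ 28.372.
Perimeter = 17.78 + 34.51 + 28.372 = 80.662.

perimeter ≈ 80.66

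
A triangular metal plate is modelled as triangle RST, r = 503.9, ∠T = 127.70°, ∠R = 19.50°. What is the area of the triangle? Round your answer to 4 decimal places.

The third angle is ∠S = 180° − ∠T − ∠R = 32.80°.
Law of sines: s = r·sin S/sin R ≈ 817.74.
Law of sines: t = r·sin T/sin R ≈ 1194.4.
Area = ½·r·s·sin T ≈ 1.6302e+05.

163015.1914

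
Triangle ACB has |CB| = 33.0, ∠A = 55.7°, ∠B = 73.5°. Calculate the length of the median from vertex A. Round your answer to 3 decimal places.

The third angle is ∠C = 180° − ∠B − ∠A = 50.80°.
Law of sines: |BA| = |CB|·sin C/sin A ≈ 30.957.
Law of sines: |AC| = |CB|·sin B/sin A ≈ 38.302.
Median from A: ½√(2·|BA|² + 2·|AC|² − |CB|²) ≈ 30.666.

30.666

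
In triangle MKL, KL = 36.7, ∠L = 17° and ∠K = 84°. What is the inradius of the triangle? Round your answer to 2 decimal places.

The third angle is ∠M = 180° − ∠K − ∠L = 79.00°.
Law of sines: LM = KL·sin K/sin M ≈ 37.182.
Law of sines: MK = KL·sin L/sin M ≈ 10.931.
Area = ½·KL·LM·sin L ≈ 199.48.
Semiperimeter s = (36.7+37.182+10.931)/2 = 42.406.
Inradius = area/s = 199.48/42.406 ≈ 4.7041.

r ≈ 4.70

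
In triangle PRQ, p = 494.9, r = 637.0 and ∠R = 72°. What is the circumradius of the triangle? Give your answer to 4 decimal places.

334.8907

Law of sines: sin P = p·sin R/r ≈ 0.73890.
Since r ≥ p, only the acute value applies: ∠P ≈ 47.64°.
Then ∠Q = 180° − ∠R − ∠P ≈ 60.36°.
Law of sines gives q = r·sin Q/sin R ≈ 582.15.
Circumradius = r/(2 sin R) ≈ 334.89.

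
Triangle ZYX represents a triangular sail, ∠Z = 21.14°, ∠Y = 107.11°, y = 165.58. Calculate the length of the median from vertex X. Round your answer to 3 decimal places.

m_X ≈ 105.036

The third angle is ∠X = 180° − ∠Z − ∠Y = 51.75°.
Law of sines: z = y·sin Z/sin Y ≈ 62.481.
Law of sines: x = y·sin X/sin Y ≈ 136.05.
Median from X: ½√(2·z² + 2·y² − x²) ≈ 105.04.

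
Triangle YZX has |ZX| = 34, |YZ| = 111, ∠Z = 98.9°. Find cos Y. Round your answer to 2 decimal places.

cos Y ≈ 0.96

By the law of cosines, |XY|² = |YZ|² + |ZX|² − 2·|YZ|·|ZX|·cos Z = 14645, so |XY| ≈ 121.02.
Law of cosines again: cos Y = (|XY|² + |YZ|² − |ZX|²)/(2·|XY|·|YZ|) ≈ 0.96070, so ∠Y ≈ 16.12°.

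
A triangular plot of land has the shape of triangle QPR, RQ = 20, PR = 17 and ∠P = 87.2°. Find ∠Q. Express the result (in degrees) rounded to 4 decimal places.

Law of sines: sin Q = PR·sin P/RQ ≈ 0.84899.
Since RQ ≥ PR, only the acute value applies: ∠Q ≈ 58.10°.
Then ∠R = 180° − ∠P − ∠Q ≈ 34.70°.

∠Q ≈ 58.1015°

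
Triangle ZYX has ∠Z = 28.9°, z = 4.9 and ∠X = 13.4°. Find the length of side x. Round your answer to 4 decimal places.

2.3497

The third angle is ∠Y = 180° − ∠X − ∠Z = 137.70°.
Law of sines: x = z·sin X/sin Z ≈ 2.3497.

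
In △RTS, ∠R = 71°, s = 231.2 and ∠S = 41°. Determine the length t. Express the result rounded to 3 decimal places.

326.746

The third angle is ∠T = 180° − ∠S − ∠R = 68.00°.
Law of sines: t = s·sin T/sin S ≈ 326.75.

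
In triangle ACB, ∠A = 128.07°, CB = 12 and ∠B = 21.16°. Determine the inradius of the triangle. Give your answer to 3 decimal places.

1.335

The third angle is ∠C = 180° − ∠B − ∠A = 30.77°.
Law of sines: BA = CB·sin C/sin A ≈ 7.7981.
Law of sines: AC = CB·sin B/sin A ≈ 5.5022.
Area = ½·CB·BA·sin B ≈ 16.889.
Semiperimeter s = (12+7.7981+5.5022)/2 = 12.65.
Inradius = area/s = 16.889/12.65 ≈ 1.3351.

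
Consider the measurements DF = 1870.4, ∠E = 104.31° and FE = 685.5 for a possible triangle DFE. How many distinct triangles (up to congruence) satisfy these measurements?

1

FE·sin E = 685.5·sin(104.31°) ≈ 664.2.
Since ∠E is not acute, a triangle exists only if DF > FE; here DF > FE, so there is exactly one triangle.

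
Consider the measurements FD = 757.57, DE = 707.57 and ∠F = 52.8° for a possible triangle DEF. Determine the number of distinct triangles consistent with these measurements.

2

FD·sin F = 757.57·sin(52.8°) ≈ 603.4.
Since FD sin F < DE < FD (603.4 < 707.57 < 757.57), two triangles exist.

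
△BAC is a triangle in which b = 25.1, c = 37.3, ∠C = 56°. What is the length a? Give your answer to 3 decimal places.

44.992

Law of sines: sin B = b·sin C/c ≈ 0.55788.
Since c ≥ b, only the acute value applies: ∠B ≈ 33.91°.
Then ∠A = 180° − ∠C − ∠B ≈ 90.09°.
Law of sines gives a = c·sin A/sin C ≈ 44.992.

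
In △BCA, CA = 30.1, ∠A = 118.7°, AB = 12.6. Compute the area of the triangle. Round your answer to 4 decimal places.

Area = ½·CA·AB·sin A ≈ 166.33.

166.3332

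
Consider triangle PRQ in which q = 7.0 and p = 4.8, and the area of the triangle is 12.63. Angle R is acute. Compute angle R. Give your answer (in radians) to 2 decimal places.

From area = ½·q·p·sin R, we get sin R = 2·area/(q·p) ≈ 0.75179.
Taking the acute solution, ∠R ≈ 0.8508 rad.

∠R ≈ 0.85 rad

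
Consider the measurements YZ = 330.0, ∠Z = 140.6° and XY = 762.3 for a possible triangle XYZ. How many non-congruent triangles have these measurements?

1

YZ·sin Z = 330.0·sin(140.6°) ≈ 209.5.
Since ∠Z is not acute, a triangle exists only if XY > YZ; here XY > YZ, so there is exactly one triangle.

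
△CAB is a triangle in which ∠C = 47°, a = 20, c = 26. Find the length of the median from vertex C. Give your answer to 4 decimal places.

Law of sines: sin A = a·sin C/c ≈ 0.56258.
Since c ≥ a, only the acute value applies: ∠A ≈ 34.23°.
Then ∠B = 180° − ∠C − ∠A ≈ 98.77°.
Law of sines gives b = c·sin B/sin C ≈ 35.135.
Median from C: ½√(2·a² + 2·b² − c²) ≈ 25.461.

m_C ≈ 25.4606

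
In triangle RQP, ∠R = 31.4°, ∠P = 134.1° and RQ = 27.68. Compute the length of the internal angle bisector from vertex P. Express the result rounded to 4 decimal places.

The third angle is ∠Q = 180° − ∠P − ∠R = 14.50°.
Law of sines: QP = RQ·sin R/sin P ≈ 20.082.
Law of sines: PR = RQ·sin Q/sin P ≈ 9.6508.
The bisector from P has length 2·QP·PR·cos(∠P/2)/(QP+PR) ≈ 5.0834.

5.0834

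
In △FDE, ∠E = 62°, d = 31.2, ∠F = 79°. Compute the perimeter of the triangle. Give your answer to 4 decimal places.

123.6406

The third angle is ∠D = 180° − ∠E − ∠F = 39.00°.
Law of sines: f = d·sin F/sin D ≈ 48.666.
Law of sines: e = d·sin E/sin D ≈ 43.774.
Semiperimeter s = (48.666+31.2+43.774)/2 = 61.82.
Perimeter = 48.666 + 31.2 + 43.774 = 123.64.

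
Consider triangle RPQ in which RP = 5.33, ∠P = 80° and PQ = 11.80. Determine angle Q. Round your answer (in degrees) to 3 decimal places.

25.766

By the law of cosines, QR² = RP² + PQ² − 2·RP·PQ·cos P = 145.81, so QR ≈ 12.075.
Law of cosines again: cos Q = (PQ² + QR² − RP²)/(2·PQ·QR) ≈ 0.90057, so ∠Q ≈ 25.77°.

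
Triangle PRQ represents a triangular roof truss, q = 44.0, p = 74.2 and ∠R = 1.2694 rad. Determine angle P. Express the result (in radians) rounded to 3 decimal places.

By the law of cosines, r² = q² + p² − 2·q·p·cos R = 5503.3, so r ≈ 74.184.
Law of cosines again: cos P = (r² + q² − p²)/(2·r·q) ≈ 0.29620, so ∠P ≈ 1.2701 rad.

∠P ≈ 1.270 rad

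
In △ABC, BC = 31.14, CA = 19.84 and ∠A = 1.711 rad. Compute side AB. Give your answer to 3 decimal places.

21.389

Law of sines: sin B = CA·sin A/BC ≈ 0.63087.
Since BC ≥ CA, only the acute value applies: ∠B ≈ 0.683 rad.
Then ∠C = π − ∠A − ∠B ≈ 0.748 rad.
Law of sines gives AB = BC·sin C/sin A ≈ 21.389.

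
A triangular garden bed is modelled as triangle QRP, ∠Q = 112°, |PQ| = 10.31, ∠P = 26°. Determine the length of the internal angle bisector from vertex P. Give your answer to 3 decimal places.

The third angle is ∠R = 180° − ∠P − ∠Q = 42.00°.
Law of sines: |RP| = |PQ|·sin Q/sin R ≈ 14.286.
Law of sines: |QR| = |PQ|·sin P/sin R ≈ 6.7544.
The bisector from P has length 2·|RP|·|PQ|·cos(∠P/2)/(|RP|+|PQ|) ≈ 11.67.

t_P ≈ 11.670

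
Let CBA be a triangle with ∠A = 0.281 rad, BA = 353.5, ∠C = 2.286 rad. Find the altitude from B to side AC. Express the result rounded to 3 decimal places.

h_B ≈ 98.031

The third angle is ∠B = π − ∠A − ∠C = 0.575 rad.
Law of sines: AC = BA·sin B/sin C ≈ 254.48.
Law of sines: CB = BA·sin A/sin C ≈ 129.85.
Area = ½·BA·AC·sin A ≈ 12474.
The altitude from B has length 2·area/AC ≈ 98.031.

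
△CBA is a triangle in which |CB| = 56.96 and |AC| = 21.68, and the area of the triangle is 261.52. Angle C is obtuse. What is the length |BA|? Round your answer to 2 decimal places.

From area = ½·|AC|·|CB|·sin C, we get sin C = 2·area/(|AC|·|CB|) ≈ 0.42355.
Taking the obtuse solution, ∠C ≈ 2.704 rad.
Law of cosines then gives |BA| ≈ 77.148.

77.15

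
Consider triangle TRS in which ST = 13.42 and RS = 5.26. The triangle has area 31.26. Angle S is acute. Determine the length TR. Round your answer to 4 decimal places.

From area = ½·RS·ST·sin S, we get sin S = 2·area/(RS·ST) ≈ 0.88569.
Taking the acute solution, ∠S ≈ 62.34°.
Law of cosines then gives TR ≈ 11.925.

11.9255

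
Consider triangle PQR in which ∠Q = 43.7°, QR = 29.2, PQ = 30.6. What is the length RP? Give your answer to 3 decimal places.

22.294

By the law of cosines, RP² = PQ² + QR² − 2·PQ·QR·cos Q = 497.03, so RP ≈ 22.294.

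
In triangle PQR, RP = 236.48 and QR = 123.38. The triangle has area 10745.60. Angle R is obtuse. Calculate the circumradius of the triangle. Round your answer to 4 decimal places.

225.7623

From area = ½·QR·RP·sin R, we get sin R = 2·area/(QR·RP) ≈ 0.73658.
Taking the obtuse solution, ∠R ≈ 132.56°.
Law of cosines then gives PQ ≈ 332.59.
Circumradius = PQ/(2 sin R) ≈ 225.76.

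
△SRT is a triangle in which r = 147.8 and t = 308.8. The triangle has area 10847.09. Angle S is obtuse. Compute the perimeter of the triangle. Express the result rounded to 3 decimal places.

From area = ½·r·t·sin S, we get sin S = 2·area/(r·t) ≈ 0.47533.
Taking the obtuse solution, ∠S ≈ 151.62°.
Law of cosines then gives s ≈ 444.42.
Perimeter = 444.42 + 147.8 + 308.8 = 901.02.

901.024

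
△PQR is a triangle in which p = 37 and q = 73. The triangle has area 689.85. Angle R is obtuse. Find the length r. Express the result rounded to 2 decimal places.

106.50

From area = ½·p·q·sin R, we get sin R = 2·area/(p·q) ≈ 0.51081.
Taking the obtuse solution, ∠R ≈ 149.28°.
Law of cosines then gives r ≈ 106.5.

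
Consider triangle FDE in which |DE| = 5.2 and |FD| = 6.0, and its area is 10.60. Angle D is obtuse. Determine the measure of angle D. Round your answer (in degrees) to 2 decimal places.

∠D ≈ 137.20°

From area = ½·|FD|·|DE|·sin D, we get sin D = 2·area/(|FD|·|DE|) ≈ 0.67949.
Taking the obtuse solution, ∠D ≈ 137.20°.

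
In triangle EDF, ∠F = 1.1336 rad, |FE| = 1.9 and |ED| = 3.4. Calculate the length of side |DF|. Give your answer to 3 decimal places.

3.737

Law of sines: sin D = |FE|·sin F/|ED| ≈ 0.50626.
Since |ED| ≥ |FE|, only the acute value applies: ∠D ≈ 0.5308 rad.
Then ∠E = π − ∠F − ∠D ≈ 1.4771 rad.
Law of sines gives |DF| = |ED|·sin E/sin F ≈ 3.7366.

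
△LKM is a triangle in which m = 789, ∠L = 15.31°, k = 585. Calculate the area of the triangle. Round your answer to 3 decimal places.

area ≈ 60936.133

Area = ½·k·m·sin L ≈ 60936.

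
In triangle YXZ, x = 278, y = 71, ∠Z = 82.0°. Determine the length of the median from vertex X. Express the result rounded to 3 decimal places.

m_X ≈ 147.020

By the law of cosines, z² = y² + x² − 2·y·x·cos Z = 76831, so z ≈ 277.18.
Median from X: ½√(2·z² + 2·y² − x²) ≈ 147.02.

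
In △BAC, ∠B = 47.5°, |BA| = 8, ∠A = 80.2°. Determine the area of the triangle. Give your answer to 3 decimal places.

The third angle is ∠C = 180° − ∠B − ∠A = 52.30°.
Law of sines: |AC| = |BA|·sin B/sin C ≈ 7.4546.
Law of sines: |CB| = |BA|·sin A/sin C ≈ 9.9634.
Area = ½·|BA|·|AC|·sin A ≈ 29.383.

area ≈ 29.383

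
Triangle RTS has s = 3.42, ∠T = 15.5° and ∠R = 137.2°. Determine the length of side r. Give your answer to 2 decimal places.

The third angle is ∠S = 180° − ∠R − ∠T = 27.30°.
Law of sines: r = s·sin R/sin S ≈ 5.0664.

5.07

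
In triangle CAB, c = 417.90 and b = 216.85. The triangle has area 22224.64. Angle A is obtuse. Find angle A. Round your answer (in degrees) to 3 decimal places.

150.627

From area = ½·b·c·sin A, we get sin A = 2·area/(b·c) ≈ 0.49049.
Taking the obtuse solution, ∠A ≈ 150.63°.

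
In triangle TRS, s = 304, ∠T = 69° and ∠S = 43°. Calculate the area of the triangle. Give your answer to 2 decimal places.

58647.76

The third angle is ∠R = 180° − ∠S − ∠T = 68.00°.
Law of sines: t = s·sin T/sin S ≈ 416.14.
Law of sines: r = s·sin R/sin S ≈ 413.29.
Area = ½·s·t·sin R ≈ 58648.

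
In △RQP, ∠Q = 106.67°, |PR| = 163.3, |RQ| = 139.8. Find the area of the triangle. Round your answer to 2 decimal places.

3571.60

Law of sines: sin P = |RQ|·sin Q/|PR| ≈ 0.82011.
Since |PR| ≥ |RQ|, only the acute value applies: ∠P ≈ 55.10°.
Then ∠R = 180° − ∠Q − ∠P ≈ 18.23°.
Law of sines gives |QP| = |PR|·sin R/sin Q ≈ 53.337.
Area = ½·|PR|·|RQ|·sin R ≈ 3571.6.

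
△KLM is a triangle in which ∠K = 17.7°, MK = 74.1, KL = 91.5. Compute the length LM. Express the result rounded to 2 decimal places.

By the law of cosines, LM² = MK² + KL² − 2·MK·KL·cos K = 944.68, so LM ≈ 30.736.

30.74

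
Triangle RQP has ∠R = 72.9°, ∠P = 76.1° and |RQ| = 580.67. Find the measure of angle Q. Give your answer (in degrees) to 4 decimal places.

31.0000

The third angle is ∠Q = 180° − ∠P − ∠R = 31.00°.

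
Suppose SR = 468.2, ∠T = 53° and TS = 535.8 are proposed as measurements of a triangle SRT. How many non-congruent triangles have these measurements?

TS·sin T = 535.8·sin(53°) ≈ 427.9.
Since TS sin T < SR < TS (427.9 < 468.2 < 535.8), two triangles exist.

2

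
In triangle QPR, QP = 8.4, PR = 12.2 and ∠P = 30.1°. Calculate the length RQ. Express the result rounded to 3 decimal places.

6.487

By the law of cosines, RQ² = QP² + PR² − 2·QP·PR·cos P = 42.079, so RQ ≈ 6.4868.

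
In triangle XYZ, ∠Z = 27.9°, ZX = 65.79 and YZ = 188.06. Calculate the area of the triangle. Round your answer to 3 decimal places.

2894.723

Area = ½·YZ·ZX·sin Z ≈ 2894.7.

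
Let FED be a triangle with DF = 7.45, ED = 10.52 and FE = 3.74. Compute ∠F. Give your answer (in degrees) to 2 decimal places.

∠F ≈ 137.64°

By the law of cosines, cos F = (DF² + FE² − ED²) / (2·DF·FE) ≈ -0.73898, so ∠F ≈ 137.64°.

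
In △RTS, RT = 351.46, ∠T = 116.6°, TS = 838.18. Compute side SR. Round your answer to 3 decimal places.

By the law of cosines, SR² = RT² + TS² − 2·RT·TS·cos T = 1.0899e+06, so SR ≈ 1044.

1043.972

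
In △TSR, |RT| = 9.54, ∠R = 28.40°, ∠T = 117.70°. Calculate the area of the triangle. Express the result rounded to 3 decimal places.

The third angle is ∠S = 180° − ∠R − ∠T = 33.90°.
Law of sines: |SR| = |RT|·sin T/sin S ≈ 15.144.
Law of sines: |TS| = |RT|·sin R/sin S ≈ 8.1354.
Area = ½·|RT|·|SR|·sin R ≈ 34.358.

area ≈ 34.358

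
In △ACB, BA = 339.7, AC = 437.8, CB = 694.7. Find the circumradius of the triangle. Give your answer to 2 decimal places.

By the law of cosines, cos A = (BA² + AC² − CB²) / (2·BA·AC) ≈ -0.59018, so ∠A ≈ 126.17°.
Circumradius = CB/(2 sin A) ≈ 430.28.

430.28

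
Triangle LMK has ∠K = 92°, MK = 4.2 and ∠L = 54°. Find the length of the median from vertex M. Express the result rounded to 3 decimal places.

The third angle is ∠M = 180° − ∠K − ∠L = 34.00°.
Law of sines: KL = MK·sin M/sin L ≈ 2.903.
Law of sines: LM = MK·sin K/sin L ≈ 5.1883.
Median from M: ½√(2·LM² + 2·MK² − KL²) ≈ 4.4914.

m_M ≈ 4.491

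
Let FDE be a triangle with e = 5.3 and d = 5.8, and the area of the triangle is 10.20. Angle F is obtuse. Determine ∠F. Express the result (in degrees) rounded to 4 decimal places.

From area = ½·d·e·sin F, we get sin F = 2·area/(d·e) ≈ 0.66363.
Taking the obtuse solution, ∠F ≈ 138.42°.

∠F ≈ 138.4227°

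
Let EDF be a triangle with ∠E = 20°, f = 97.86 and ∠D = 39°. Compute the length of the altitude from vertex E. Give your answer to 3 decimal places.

h_E ≈ 61.585

The third angle is ∠F = 180° − ∠E − ∠D = 121.00°.
Law of sines: e = f·sin E/sin F ≈ 39.047.
Law of sines: d = f·sin D/sin F ≈ 71.847.
Area = ½·f·e·sin D ≈ 1202.4.
The altitude from E has length 2·area/e ≈ 61.585.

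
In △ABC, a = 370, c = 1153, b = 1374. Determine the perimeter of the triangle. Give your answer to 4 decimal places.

2897.0000

Perimeter = 370 + 1374 + 1153 = 2897.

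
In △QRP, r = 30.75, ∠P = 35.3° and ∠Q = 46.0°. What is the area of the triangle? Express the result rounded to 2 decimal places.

The third angle is ∠R = 180° − ∠P − ∠Q = 98.70°.
Law of sines: q = r·sin Q/sin R ≈ 22.377.
Law of sines: p = r·sin P/sin R ≈ 17.976.
Area = ½·r·q·sin P ≈ 198.81.

198.81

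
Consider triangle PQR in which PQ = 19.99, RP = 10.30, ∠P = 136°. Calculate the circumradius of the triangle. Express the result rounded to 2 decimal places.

By the law of cosines, QR² = RP² + PQ² − 2·RP·PQ·cos P = 801.91, so QR ≈ 28.318.
Area = ½·RP·PQ·sin P ≈ 71.514.
Circumradius = QR/(2 sin P) ≈ 20.383.

20.38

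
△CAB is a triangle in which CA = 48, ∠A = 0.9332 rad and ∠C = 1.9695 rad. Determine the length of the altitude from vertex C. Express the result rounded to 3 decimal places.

h_C ≈ 38.569

The third angle is ∠B = π − ∠C − ∠A = 0.2389 rad.
Law of sines: AB = CA·sin C/sin B ≈ 186.94.
Law of sines: BC = CA·sin A/sin B ≈ 163.
Area = ½·CA·AB·sin A ≈ 3605.1.
The altitude from C has length 2·area/AB ≈ 38.569.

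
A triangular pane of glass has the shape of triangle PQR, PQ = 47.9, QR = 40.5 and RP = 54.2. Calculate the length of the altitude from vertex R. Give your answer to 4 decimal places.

39.1400

Semiperimeter s = (40.5 + 54.2 + 47.9)/2 = 71.3.
Heron's formula: area = √(71.3·30.8·17.1·23.4) ≈ 937.4.
The altitude from R has length 2·area/PQ ≈ 39.14.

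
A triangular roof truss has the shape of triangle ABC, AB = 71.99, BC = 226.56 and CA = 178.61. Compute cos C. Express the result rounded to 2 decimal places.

0.96

By the law of cosines, cos C = (BC² + CA² − AB²) / (2·BC·CA) ≈ 0.96437, so ∠C ≈ 15.34°.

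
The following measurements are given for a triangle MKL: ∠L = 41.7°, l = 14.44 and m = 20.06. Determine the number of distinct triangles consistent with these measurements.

m·sin L = 20.06·sin(41.7°) ≈ 13.34.
Since m sin L < l < m (13.34 < 14.44 < 20.06), two triangles exist.

2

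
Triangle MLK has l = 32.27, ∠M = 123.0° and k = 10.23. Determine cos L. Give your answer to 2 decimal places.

By the law of cosines, m² = l² + k² − 2·l·k·cos M = 1505.6, so m ≈ 38.802.
Law of cosines again: cos L = (k² + m² − l²)/(2·k·m) ≈ 0.71660, so ∠L ≈ 44.23°.

cos L ≈ 0.72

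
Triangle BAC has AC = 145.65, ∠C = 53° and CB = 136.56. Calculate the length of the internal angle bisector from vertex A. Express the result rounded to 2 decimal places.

t_A ≈ 117.22

By the law of cosines, BA² = AC² + CB² − 2·AC·CB·cos C = 15922, so BA ≈ 126.18.
Law of cosines again: cos A = (BA² + AC² − CB²)/(2·BA·AC) ≈ 0.50297, so ∠A ≈ 59.80°.
The bisector from A has length 2·BA·AC·cos(∠A/2)/(BA+AC) ≈ 117.22.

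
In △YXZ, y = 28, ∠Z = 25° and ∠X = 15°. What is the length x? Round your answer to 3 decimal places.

11.274

The third angle is ∠Y = 180° − ∠X − ∠Z = 140.00°.
Law of sines: x = y·sin X/sin Y ≈ 11.274.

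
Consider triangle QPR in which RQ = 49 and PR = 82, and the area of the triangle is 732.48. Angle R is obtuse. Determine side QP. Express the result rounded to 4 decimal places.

128.8714

From area = ½·PR·RQ·sin R, we get sin R = 2·area/(PR·RQ) ≈ 0.36460.
Taking the obtuse solution, ∠R ≈ 158.62°.
Law of cosines then gives QP ≈ 128.87.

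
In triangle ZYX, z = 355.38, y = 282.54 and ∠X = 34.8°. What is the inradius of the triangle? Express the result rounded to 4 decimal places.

68.1428

By the law of cosines, x² = z² + y² − 2·z·y·cos X = 41222, so x ≈ 203.03.
Area = ½·z·y·sin X ≈ 28652.
Semiperimeter s = (355.38+282.54+203.03)/2 = 420.48.
Inradius = area/s = 28652/420.48 ≈ 68.143.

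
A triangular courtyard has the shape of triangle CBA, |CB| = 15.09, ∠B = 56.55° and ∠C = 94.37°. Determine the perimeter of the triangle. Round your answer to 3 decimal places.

71.952

The third angle is ∠A = 180° − ∠C − ∠B = 29.08°.
Law of sines: |BA| = |CB|·sin C/sin A ≈ 30.957.
Law of sines: |AC| = |CB|·sin B/sin A ≈ 25.905.
Semiperimeter s = (30.957+25.905+15.09)/2 = 35.976.
Perimeter = 30.957 + 25.905 + 15.09 = 71.952.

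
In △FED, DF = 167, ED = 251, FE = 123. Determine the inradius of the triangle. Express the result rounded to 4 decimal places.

Semiperimeter s = (251 + 167 + 123)/2 = 270.5.
Heron's formula: area = √(270.5·19.5·103.5·147.5) ≈ 8973.6.
Inradius = area/s = 8973.6/270.5 ≈ 33.174.

r ≈ 33.1742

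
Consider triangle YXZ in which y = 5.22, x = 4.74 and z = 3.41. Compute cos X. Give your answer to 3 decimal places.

cos X ≈ 0.461

By the law of cosines, cos X = (z² + y² − x²) / (2·z·y) ≈ 0.46092, so ∠X ≈ 62.55°.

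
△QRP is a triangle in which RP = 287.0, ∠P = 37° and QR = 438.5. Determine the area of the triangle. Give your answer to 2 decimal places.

54602.17

Law of sines: sin Q = RP·sin P/QR ≈ 0.39389.
Since QR ≥ RP, only the acute value applies: ∠Q ≈ 23.20°.
Then ∠R = 180° − ∠P − ∠Q ≈ 119.80°.
Law of sines gives PQ = QR·sin R/sin P ≈ 632.26.
Area = ½·QR·RP·sin R ≈ 54602.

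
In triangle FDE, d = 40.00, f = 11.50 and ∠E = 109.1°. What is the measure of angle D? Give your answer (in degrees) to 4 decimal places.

∠D ≈ 56.9548°

By the law of cosines, e² = f² + d² − 2·f·d·cos E = 2033.3, so e ≈ 45.092.
Law of cosines again: cos D = (e² + f² − d²)/(2·e·f) ≈ 0.54530, so ∠D ≈ 56.95°.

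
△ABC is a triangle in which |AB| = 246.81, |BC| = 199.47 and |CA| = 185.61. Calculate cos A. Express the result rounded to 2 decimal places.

By the law of cosines, cos A = (|CA|² + |AB|² − |BC|²) / (2·|CA|·|AB|) ≈ 0.60661, so ∠A ≈ 52.66°.

cos A ≈ 0.61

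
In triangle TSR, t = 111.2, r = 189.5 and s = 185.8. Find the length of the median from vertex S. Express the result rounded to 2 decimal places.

Median from S: ½√(2·r² + 2·t² − s²) ≈ 124.53.

m_S ≈ 124.53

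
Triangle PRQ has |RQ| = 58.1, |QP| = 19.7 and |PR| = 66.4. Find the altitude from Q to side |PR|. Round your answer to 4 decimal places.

16.5385

Semiperimeter s = (58.1 + 19.7 + 66.4)/2 = 72.1.
Heron's formula: area = √(72.1·14·52.4·5.7) ≈ 549.08.
The altitude from Q has length 2·area/|PR| ≈ 16.539.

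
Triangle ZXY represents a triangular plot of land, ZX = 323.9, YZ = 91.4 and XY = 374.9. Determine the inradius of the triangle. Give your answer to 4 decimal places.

Semiperimeter s = (374.9 + 91.4 + 323.9)/2 = 395.1.
Heron's formula: area = √(395.1·20.2·303.7·71.2) ≈ 13137.
Inradius = area/s = 13137/395.1 ≈ 33.249.

33.2495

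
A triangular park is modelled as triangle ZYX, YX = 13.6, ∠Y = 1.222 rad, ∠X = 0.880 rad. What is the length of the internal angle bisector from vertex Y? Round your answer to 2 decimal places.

t_Y ≈ 10.52

The third angle is ∠Z = π − ∠Y − ∠X = 1.040 rad.
Law of sines: XZ = YX·sin Y/sin Z ≈ 14.824.
Law of sines: ZY = YX·sin X/sin Z ≈ 12.157.
The bisector from Y has length 2·ZY·YX·cos(∠Y/2)/(ZY+YX) ≈ 10.516.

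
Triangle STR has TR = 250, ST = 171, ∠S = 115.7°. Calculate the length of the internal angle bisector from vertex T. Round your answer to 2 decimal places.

Law of sines: sin R = ST·sin S/TR ≈ 0.61634.
Since TR ≥ ST, only the acute value applies: ∠R ≈ 38.05°.
Then ∠T = 180° − ∠S − ∠R ≈ 26.25°.
Law of sines gives RS = TR·sin T/sin S ≈ 122.71.
The bisector from T has length 2·ST·TR·cos(∠T/2)/(ST+TR) ≈ 197.78.

t_T ≈ 197.78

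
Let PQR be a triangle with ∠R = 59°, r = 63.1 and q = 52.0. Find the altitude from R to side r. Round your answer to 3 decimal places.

Law of sines: sin Q = q·sin R/r ≈ 0.70638.
Since r ≥ q, only the acute value applies: ∠Q ≈ 44.94°.
Then ∠P = 180° − ∠R − ∠Q ≈ 76.06°.
Law of sines gives p = r·sin P/sin R ≈ 71.446.
Area = ½·r·q·sin P ≈ 1592.3.
The altitude from R has length 2·area/r ≈ 50.468.

50.468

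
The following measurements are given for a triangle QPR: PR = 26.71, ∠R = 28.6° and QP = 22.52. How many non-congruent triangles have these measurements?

2

PR·sin R = 26.71·sin(28.6°) ≈ 12.79.
Since PR sin R < QP < PR (12.79 < 22.52 < 26.71), two triangles exist.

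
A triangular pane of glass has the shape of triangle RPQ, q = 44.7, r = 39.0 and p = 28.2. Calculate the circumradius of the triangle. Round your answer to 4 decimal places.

22.5875

By the law of cosines, cos R = (p² + q² − r²) / (2·p·q) ≈ 0.50468, so ∠R ≈ 59.69°.
Circumradius = r/(2 sin R) ≈ 22.588.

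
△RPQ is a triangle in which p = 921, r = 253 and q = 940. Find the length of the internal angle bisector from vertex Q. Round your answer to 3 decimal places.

t_Q ≈ 289.189

By the law of cosines, cos Q = (r² + p² − q²) / (2·r·p) ≈ 0.06148, so ∠Q ≈ 86.48°.
The bisector from Q has length 2·r·p·cos(∠Q/2)/(r+p) ≈ 289.19.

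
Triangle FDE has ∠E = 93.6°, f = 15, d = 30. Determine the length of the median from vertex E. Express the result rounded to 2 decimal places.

16.34

By the law of cosines, e² = f² + d² − 2·f·d·cos E = 1181.5, so e ≈ 34.373.
Median from E: ½√(2·f² + 2·d² − e²) ≈ 16.344.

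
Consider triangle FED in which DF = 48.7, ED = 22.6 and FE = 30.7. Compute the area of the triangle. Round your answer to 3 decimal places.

260.050

Semiperimeter s = (22.6 + 48.7 + 30.7)/2 = 51.
Heron's formula: area = √(51·28.4·2.3·20.3) ≈ 260.05.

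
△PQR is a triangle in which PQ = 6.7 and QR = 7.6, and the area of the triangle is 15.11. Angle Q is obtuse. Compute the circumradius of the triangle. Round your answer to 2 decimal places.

11.45

From area = ½·PQ·QR·sin Q, we get sin Q = 2·area/(PQ·QR) ≈ 0.59348.
Taking the obtuse solution, ∠Q ≈ 143.60°.
Law of cosines then gives RP ≈ 13.587.
Circumradius = RP/(2 sin Q) ≈ 11.447.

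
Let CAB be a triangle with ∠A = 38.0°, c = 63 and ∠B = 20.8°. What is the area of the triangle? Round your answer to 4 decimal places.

The third angle is ∠C = 180° − ∠A − ∠B = 121.20°.
Law of sines: a = c·sin A/sin C ≈ 45.345.
Law of sines: b = c·sin B/sin C ≈ 26.155.
Area = ½·c·a·sin B ≈ 507.23.

area ≈ 507.2256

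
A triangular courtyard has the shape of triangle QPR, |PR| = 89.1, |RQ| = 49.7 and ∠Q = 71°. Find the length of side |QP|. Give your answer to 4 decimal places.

91.8810

Law of sines: sin P = |RQ|·sin Q/|PR| ≈ 0.52741.
Since |PR| ≥ |RQ|, only the acute value applies: ∠P ≈ 31.83°.
Then ∠R = 180° − ∠Q − ∠P ≈ 77.17°.
Law of sines gives |QP| = |PR|·sin R/sin Q ≈ 91.881.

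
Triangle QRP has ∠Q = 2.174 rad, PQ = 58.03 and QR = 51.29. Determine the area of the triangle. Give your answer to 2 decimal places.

Area = ½·PQ·QR·sin Q ≈ 1225.5.

1225.55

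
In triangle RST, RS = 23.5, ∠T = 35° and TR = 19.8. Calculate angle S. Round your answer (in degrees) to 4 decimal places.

28.8991

Law of sines: sin S = TR·sin T/RS ≈ 0.48327.
Since RS ≥ TR, only the acute value applies: ∠S ≈ 28.90°.
Then ∠R = 180° − ∠T − ∠S ≈ 116.10°.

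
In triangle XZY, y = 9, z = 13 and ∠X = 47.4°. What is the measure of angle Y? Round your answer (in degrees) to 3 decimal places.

43.801

By the law of cosines, x² = z² + y² − 2·z·y·cos X = 91.611, so x ≈ 9.5714.
Law of cosines again: cos Y = (x² + z² − y²)/(2·x·z) ≈ 0.72175, so ∠Y ≈ 43.80°.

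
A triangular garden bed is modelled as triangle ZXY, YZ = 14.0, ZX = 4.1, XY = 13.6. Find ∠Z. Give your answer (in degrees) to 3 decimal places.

75.960

By the law of cosines, cos Z = (YZ² + ZX² − XY²) / (2·YZ·ZX) ≈ 0.24260, so ∠Z ≈ 75.96°.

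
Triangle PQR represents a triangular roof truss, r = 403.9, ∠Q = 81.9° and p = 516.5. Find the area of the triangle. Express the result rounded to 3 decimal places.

103266.571

Area = ½·r·p·sin Q ≈ 1.0327e+05.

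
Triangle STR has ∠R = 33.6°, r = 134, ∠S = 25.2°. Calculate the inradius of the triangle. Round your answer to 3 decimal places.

The third angle is ∠T = 180° − ∠R − ∠S = 121.20°.
Law of sines: s = r·sin S/sin R ≈ 103.1.
Law of sines: t = r·sin T/sin R ≈ 207.12.
Area = ½·r·s·sin T ≈ 5908.6.
Semiperimeter p = (103.1+207.12+134)/2 = 222.11.
Inradius = area/p = 5908.6/222.11 ≈ 26.602.

26.602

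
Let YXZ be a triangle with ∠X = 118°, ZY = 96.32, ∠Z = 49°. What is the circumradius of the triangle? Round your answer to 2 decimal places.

The third angle is ∠Y = 180° − ∠X − ∠Z = 13.00°.
Law of sines: XZ = ZY·sin Y/sin X ≈ 24.54.
Law of sines: YX = ZY·sin Z/sin X ≈ 82.331.
Circumradius = ZY/(2 sin X) ≈ 54.545.

R ≈ 54.54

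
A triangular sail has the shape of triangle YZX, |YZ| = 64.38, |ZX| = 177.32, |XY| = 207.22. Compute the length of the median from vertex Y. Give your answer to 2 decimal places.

125.23

Median from Y: ½√(2·|XY|² + 2·|YZ|² − |ZX|²) ≈ 125.23.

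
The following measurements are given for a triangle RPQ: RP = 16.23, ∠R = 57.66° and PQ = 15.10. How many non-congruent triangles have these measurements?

2

RP·sin R = 16.23·sin(57.66°) ≈ 13.71.
Since RP sin R < PQ < RP (13.71 < 15.10 < 16.23), two triangles exist.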